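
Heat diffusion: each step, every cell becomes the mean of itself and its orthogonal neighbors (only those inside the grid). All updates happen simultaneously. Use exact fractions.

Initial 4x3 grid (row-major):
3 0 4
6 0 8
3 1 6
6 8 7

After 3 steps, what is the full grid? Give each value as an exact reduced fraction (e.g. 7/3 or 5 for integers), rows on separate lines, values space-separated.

After step 1:
  3 7/4 4
  3 3 9/2
  4 18/5 11/2
  17/3 11/2 7
After step 2:
  31/12 47/16 41/12
  13/4 317/100 17/4
  61/15 108/25 103/20
  91/18 653/120 6
After step 3:
  421/144 4843/1600 509/144
  1307/400 7171/2000 1199/300
  15023/3600 13289/3000 493/100
  5243/1080 37471/7200 1991/360

Answer: 421/144 4843/1600 509/144
1307/400 7171/2000 1199/300
15023/3600 13289/3000 493/100
5243/1080 37471/7200 1991/360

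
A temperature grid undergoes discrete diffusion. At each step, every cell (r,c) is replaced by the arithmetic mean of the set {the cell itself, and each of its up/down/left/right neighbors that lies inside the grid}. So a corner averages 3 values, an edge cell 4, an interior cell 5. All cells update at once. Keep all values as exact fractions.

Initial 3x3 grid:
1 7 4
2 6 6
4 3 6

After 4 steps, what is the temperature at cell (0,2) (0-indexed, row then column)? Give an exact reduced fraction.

Answer: 157169/32400

Derivation:
Step 1: cell (0,2) = 17/3
Step 2: cell (0,2) = 47/9
Step 3: cell (0,2) = 2707/540
Step 4: cell (0,2) = 157169/32400
Full grid after step 4:
  533401/129600 646307/144000 157169/32400
  3496967/864000 33473/7500 2096921/432000
  43873/10800 141471/32000 206717/43200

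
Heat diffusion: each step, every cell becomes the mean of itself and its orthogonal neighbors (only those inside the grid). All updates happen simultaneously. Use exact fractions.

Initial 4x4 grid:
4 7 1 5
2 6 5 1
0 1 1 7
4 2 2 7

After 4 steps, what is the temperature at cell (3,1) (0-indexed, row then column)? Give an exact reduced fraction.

Step 1: cell (3,1) = 9/4
Step 2: cell (3,1) = 37/16
Step 3: cell (3,1) = 6263/2400
Step 4: cell (3,1) = 192413/72000
Full grid after step 4:
  46921/12960 406663/108000 395911/108000 121801/32400
  708641/216000 597443/180000 325273/90000 97909/27000
  190763/72000 44407/15000 592883/180000 100567/27000
  2197/900 192413/72000 713351/216000 46873/12960

Answer: 192413/72000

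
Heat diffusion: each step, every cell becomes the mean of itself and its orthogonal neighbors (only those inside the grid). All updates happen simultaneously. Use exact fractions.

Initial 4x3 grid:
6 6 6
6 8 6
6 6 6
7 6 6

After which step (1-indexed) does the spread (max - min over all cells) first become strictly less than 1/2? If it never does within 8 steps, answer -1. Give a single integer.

Answer: 2

Derivation:
Step 1: max=13/2, min=6, spread=1/2
Step 2: max=323/50, min=73/12, spread=113/300
  -> spread < 1/2 first at step 2
Step 3: max=15271/2400, min=4453/720, spread=1283/7200
Step 4: max=34169/5400, min=89279/14400, spread=1103/8640
Step 5: max=13649929/2160000, min=16160663/2592000, spread=1096259/12960000
Step 6: max=490951721/77760000, min=970802717/155520000, spread=444029/6220800
Step 7: max=29418548839/4665600000, min=2161765789/345600000, spread=3755371/74649600
Step 8: max=1764426843101/279936000000, min=3504806384077/559872000000, spread=64126139/1492992000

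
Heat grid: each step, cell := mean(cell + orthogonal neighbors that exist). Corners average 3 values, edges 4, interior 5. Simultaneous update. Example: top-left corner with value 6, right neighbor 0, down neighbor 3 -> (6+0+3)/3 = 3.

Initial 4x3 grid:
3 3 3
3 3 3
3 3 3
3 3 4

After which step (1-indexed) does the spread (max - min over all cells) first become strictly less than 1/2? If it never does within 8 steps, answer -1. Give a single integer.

Step 1: max=10/3, min=3, spread=1/3
  -> spread < 1/2 first at step 1
Step 2: max=59/18, min=3, spread=5/18
Step 3: max=689/216, min=3, spread=41/216
Step 4: max=81977/25920, min=3, spread=4217/25920
Step 5: max=4874749/1555200, min=21679/7200, spread=38417/311040
Step 6: max=291136211/93312000, min=434597/144000, spread=1903471/18662400
Step 7: max=17397149089/5598720000, min=13075759/4320000, spread=18038617/223948800
Step 8: max=1041037782851/335923200000, min=1179326759/388800000, spread=883978523/13436928000

Answer: 1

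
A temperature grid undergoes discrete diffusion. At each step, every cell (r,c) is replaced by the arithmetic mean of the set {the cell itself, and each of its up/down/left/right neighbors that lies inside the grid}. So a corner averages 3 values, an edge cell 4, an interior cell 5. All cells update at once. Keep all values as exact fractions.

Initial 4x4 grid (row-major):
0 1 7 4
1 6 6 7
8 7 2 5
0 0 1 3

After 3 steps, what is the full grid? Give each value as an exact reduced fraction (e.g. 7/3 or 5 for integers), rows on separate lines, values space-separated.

Answer: 6487/2160 13577/3600 73/16 3737/720
24979/7200 23161/6000 9359/2000 473/96
979/288 22327/6000 7817/2000 9913/2400
6721/2160 217/72 1847/600 2359/720

Derivation:
After step 1:
  2/3 7/2 9/2 6
  15/4 21/5 28/5 11/2
  4 23/5 21/5 17/4
  8/3 2 3/2 3
After step 2:
  95/36 193/60 49/10 16/3
  757/240 433/100 24/5 427/80
  901/240 19/5 403/100 339/80
  26/9 323/120 107/40 35/12
After step 3:
  6487/2160 13577/3600 73/16 3737/720
  24979/7200 23161/6000 9359/2000 473/96
  979/288 22327/6000 7817/2000 9913/2400
  6721/2160 217/72 1847/600 2359/720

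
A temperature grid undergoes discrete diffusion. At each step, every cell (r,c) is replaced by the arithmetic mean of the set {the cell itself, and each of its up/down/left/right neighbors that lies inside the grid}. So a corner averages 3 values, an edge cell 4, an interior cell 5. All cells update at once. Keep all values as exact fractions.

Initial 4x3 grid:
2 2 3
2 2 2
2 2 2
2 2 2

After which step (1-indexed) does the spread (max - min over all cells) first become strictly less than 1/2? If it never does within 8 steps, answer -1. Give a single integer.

Answer: 1

Derivation:
Step 1: max=7/3, min=2, spread=1/3
  -> spread < 1/2 first at step 1
Step 2: max=41/18, min=2, spread=5/18
Step 3: max=473/216, min=2, spread=41/216
Step 4: max=56057/25920, min=2, spread=4217/25920
Step 5: max=3319549/1555200, min=14479/7200, spread=38417/311040
Step 6: max=197824211/93312000, min=290597/144000, spread=1903471/18662400
Step 7: max=11798429089/5598720000, min=8755759/4320000, spread=18038617/223948800
Step 8: max=705114582851/335923200000, min=790526759/388800000, spread=883978523/13436928000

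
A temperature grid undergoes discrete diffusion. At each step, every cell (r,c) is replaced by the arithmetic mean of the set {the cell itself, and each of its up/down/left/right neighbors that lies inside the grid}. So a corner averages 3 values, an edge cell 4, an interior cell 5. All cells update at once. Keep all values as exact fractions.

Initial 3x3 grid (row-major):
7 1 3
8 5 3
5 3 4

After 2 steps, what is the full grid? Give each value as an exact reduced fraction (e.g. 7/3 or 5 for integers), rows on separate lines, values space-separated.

Answer: 187/36 47/12 121/36
251/48 89/20 161/48
95/18 203/48 34/9

Derivation:
After step 1:
  16/3 4 7/3
  25/4 4 15/4
  16/3 17/4 10/3
After step 2:
  187/36 47/12 121/36
  251/48 89/20 161/48
  95/18 203/48 34/9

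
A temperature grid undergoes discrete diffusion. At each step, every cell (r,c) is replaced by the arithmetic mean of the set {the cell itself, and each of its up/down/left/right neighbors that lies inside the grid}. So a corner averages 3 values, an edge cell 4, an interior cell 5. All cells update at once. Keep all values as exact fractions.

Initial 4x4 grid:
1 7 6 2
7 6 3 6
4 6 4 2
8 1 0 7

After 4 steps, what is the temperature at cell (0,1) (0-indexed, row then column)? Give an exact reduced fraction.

Step 1: cell (0,1) = 5
Step 2: cell (0,1) = 203/40
Step 3: cell (0,1) = 49/10
Step 4: cell (0,1) = 2429/500
Full grid after step 4:
  21577/4320 2429/500 24853/5400 141689/32400
  357031/72000 11351/2400 394631/90000 91231/21600
  1014197/216000 79889/18000 244121/60000 3061/800
  29087/6480 898637/216000 54299/14400 78779/21600

Answer: 2429/500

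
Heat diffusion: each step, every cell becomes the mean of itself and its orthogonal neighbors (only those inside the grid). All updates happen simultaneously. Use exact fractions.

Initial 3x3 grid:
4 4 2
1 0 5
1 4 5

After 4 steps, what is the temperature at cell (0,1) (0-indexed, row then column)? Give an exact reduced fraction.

Step 1: cell (0,1) = 5/2
Step 2: cell (0,1) = 359/120
Step 3: cell (0,1) = 19513/7200
Step 4: cell (0,1) = 1221911/432000
Full grid after step 4:
  27143/10800 1221911/432000 194683/64800
  364637/144000 492107/180000 168317/54000
  26743/10800 1221911/432000 197083/64800

Answer: 1221911/432000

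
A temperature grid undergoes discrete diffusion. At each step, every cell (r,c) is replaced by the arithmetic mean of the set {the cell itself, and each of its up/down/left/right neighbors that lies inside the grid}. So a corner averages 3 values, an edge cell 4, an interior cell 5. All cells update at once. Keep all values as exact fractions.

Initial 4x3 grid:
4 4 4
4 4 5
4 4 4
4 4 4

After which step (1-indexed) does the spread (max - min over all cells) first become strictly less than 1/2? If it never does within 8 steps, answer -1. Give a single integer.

Step 1: max=13/3, min=4, spread=1/3
  -> spread < 1/2 first at step 1
Step 2: max=511/120, min=4, spread=31/120
Step 3: max=4531/1080, min=4, spread=211/1080
Step 4: max=448897/108000, min=7247/1800, spread=14077/108000
Step 5: max=4028407/972000, min=435683/108000, spread=5363/48600
Step 6: max=120380809/29160000, min=242869/60000, spread=93859/1166400
Step 7: max=7208674481/1749600000, min=394136467/97200000, spread=4568723/69984000
Step 8: max=431684435629/104976000000, min=11845618889/2916000000, spread=8387449/167961600

Answer: 1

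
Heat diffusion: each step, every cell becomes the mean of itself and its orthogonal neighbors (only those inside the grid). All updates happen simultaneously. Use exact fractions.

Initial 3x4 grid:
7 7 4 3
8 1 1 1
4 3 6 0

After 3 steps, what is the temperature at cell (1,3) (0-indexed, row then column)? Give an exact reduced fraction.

Answer: 11539/4800

Derivation:
Step 1: cell (1,3) = 5/4
Step 2: cell (1,3) = 177/80
Step 3: cell (1,3) = 11539/4800
Full grid after step 3:
  1151/216 8129/1800 6199/1800 5911/2160
  4387/900 12499/3000 6071/2000 11539/4800
  163/36 2243/600 5099/1800 5021/2160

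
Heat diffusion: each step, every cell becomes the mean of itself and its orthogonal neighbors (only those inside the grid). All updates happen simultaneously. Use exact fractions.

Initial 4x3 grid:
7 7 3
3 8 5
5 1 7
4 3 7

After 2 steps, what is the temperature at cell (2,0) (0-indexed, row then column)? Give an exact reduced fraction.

Answer: 89/20

Derivation:
Step 1: cell (2,0) = 13/4
Step 2: cell (2,0) = 89/20
Full grid after step 2:
  53/9 1303/240 17/3
  73/15 547/100 411/80
  89/20 108/25 1273/240
  11/3 1093/240 173/36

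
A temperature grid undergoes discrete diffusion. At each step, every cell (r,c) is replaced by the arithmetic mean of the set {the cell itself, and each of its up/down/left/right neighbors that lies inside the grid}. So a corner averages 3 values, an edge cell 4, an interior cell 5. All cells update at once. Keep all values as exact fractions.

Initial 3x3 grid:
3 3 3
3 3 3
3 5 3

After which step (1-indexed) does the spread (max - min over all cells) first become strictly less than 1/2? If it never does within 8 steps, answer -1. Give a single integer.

Step 1: max=11/3, min=3, spread=2/3
Step 2: max=427/120, min=3, spread=67/120
Step 3: max=3677/1080, min=307/100, spread=1807/5400
  -> spread < 1/2 first at step 3
Step 4: max=1453963/432000, min=8461/2700, spread=33401/144000
Step 5: max=12893933/3888000, min=853391/270000, spread=3025513/19440000
Step 6: max=5130526867/1555200000, min=45955949/14400000, spread=53531/497664
Step 7: max=305968925849/93312000000, min=12455116051/3888000000, spread=450953/5971968
Step 8: max=18305063560603/5598720000000, min=1500688610519/466560000000, spread=3799043/71663616

Answer: 3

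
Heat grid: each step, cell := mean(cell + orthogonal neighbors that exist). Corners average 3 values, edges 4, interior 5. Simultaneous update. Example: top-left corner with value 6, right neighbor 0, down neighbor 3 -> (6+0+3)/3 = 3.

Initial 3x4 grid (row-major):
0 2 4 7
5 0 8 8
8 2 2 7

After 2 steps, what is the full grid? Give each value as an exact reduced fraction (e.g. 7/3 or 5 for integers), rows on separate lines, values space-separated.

Answer: 85/36 749/240 1049/240 229/36
839/240 311/100 253/50 239/40
15/4 323/80 1069/240 215/36

Derivation:
After step 1:
  7/3 3/2 21/4 19/3
  13/4 17/5 22/5 15/2
  5 3 19/4 17/3
After step 2:
  85/36 749/240 1049/240 229/36
  839/240 311/100 253/50 239/40
  15/4 323/80 1069/240 215/36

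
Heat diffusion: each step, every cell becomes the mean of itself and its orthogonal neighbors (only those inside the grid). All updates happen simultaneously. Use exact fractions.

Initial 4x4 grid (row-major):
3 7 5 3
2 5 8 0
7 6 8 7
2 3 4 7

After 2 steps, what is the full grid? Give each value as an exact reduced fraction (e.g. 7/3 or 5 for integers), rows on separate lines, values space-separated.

After step 1:
  4 5 23/4 8/3
  17/4 28/5 26/5 9/2
  17/4 29/5 33/5 11/2
  4 15/4 11/2 6
After step 2:
  53/12 407/80 1117/240 155/36
  181/40 517/100 553/100 67/15
  183/40 26/5 143/25 113/20
  4 381/80 437/80 17/3

Answer: 53/12 407/80 1117/240 155/36
181/40 517/100 553/100 67/15
183/40 26/5 143/25 113/20
4 381/80 437/80 17/3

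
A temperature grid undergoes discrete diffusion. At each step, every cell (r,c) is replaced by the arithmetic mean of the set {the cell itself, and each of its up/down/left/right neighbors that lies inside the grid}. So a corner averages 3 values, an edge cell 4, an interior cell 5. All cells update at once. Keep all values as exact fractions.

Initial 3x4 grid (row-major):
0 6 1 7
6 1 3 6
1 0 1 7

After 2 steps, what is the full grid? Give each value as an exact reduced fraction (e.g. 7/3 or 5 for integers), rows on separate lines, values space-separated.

Answer: 8/3 269/80 799/240 44/9
173/60 207/100 367/100 1049/240
61/36 271/120 317/120 79/18

Derivation:
After step 1:
  4 2 17/4 14/3
  2 16/5 12/5 23/4
  7/3 3/4 11/4 14/3
After step 2:
  8/3 269/80 799/240 44/9
  173/60 207/100 367/100 1049/240
  61/36 271/120 317/120 79/18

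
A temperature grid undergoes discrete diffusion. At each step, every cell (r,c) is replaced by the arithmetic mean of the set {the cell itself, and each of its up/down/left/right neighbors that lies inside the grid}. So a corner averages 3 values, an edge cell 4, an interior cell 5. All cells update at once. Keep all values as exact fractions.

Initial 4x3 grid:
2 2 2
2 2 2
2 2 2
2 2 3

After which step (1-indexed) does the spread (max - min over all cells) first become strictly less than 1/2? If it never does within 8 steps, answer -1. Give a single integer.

Answer: 1

Derivation:
Step 1: max=7/3, min=2, spread=1/3
  -> spread < 1/2 first at step 1
Step 2: max=41/18, min=2, spread=5/18
Step 3: max=473/216, min=2, spread=41/216
Step 4: max=56057/25920, min=2, spread=4217/25920
Step 5: max=3319549/1555200, min=14479/7200, spread=38417/311040
Step 6: max=197824211/93312000, min=290597/144000, spread=1903471/18662400
Step 7: max=11798429089/5598720000, min=8755759/4320000, spread=18038617/223948800
Step 8: max=705114582851/335923200000, min=790526759/388800000, spread=883978523/13436928000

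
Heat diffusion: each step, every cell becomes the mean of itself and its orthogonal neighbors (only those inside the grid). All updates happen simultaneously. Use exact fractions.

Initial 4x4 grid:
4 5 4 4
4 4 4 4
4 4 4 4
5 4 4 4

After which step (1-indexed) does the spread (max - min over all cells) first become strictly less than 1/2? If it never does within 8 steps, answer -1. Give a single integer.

Answer: 1

Derivation:
Step 1: max=13/3, min=4, spread=1/3
  -> spread < 1/2 first at step 1
Step 2: max=77/18, min=4, spread=5/18
Step 3: max=9107/2160, min=4, spread=467/2160
Step 4: max=270857/64800, min=1159/288, spread=5041/32400
Step 5: max=8118491/1944000, min=2524/625, spread=1339207/9720000
Step 6: max=242707769/58320000, min=26244023/6480000, spread=3255781/29160000
Step 7: max=7270257467/1749600000, min=157900817/38880000, spread=82360351/874800000
Step 8: max=217683489857/52488000000, min=1581735809/388800000, spread=2074577821/26244000000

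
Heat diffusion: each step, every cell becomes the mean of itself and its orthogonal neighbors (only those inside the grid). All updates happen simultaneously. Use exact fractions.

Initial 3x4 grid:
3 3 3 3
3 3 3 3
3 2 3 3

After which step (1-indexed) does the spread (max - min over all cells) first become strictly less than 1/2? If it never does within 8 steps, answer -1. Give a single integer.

Step 1: max=3, min=8/3, spread=1/3
  -> spread < 1/2 first at step 1
Step 2: max=3, min=329/120, spread=31/120
Step 3: max=3, min=3029/1080, spread=211/1080
Step 4: max=5353/1800, min=307103/108000, spread=14077/108000
Step 5: max=320317/108000, min=2775593/972000, spread=5363/48600
Step 6: max=177131/60000, min=83739191/29160000, spread=93859/1166400
Step 7: max=286263533/97200000, min=5038525519/1749600000, spread=4568723/69984000
Step 8: max=8566381111/2916000000, min=303147564371/104976000000, spread=8387449/167961600

Answer: 1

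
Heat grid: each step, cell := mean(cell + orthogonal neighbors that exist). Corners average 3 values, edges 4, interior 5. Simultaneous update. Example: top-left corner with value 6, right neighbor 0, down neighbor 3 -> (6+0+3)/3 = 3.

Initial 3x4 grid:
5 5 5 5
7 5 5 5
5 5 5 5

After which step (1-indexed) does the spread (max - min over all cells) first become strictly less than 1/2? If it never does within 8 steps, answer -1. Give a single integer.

Answer: 3

Derivation:
Step 1: max=17/3, min=5, spread=2/3
Step 2: max=667/120, min=5, spread=67/120
Step 3: max=5837/1080, min=5, spread=437/1080
  -> spread < 1/2 first at step 3
Step 4: max=2317531/432000, min=2509/500, spread=29951/86400
Step 5: max=20655821/3888000, min=17033/3375, spread=206761/777600
Step 6: max=8232195571/1555200000, min=13665671/2700000, spread=14430763/62208000
Step 7: max=491667741689/93312000000, min=1097652727/216000000, spread=139854109/746496000
Step 8: max=29416071890251/5598720000000, min=99051228977/19440000000, spread=7114543559/44789760000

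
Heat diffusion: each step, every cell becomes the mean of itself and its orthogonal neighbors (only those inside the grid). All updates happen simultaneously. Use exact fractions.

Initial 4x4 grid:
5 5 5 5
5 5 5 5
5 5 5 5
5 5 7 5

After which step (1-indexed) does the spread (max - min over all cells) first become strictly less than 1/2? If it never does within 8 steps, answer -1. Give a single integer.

Step 1: max=17/3, min=5, spread=2/3
Step 2: max=331/60, min=5, spread=31/60
Step 3: max=2911/540, min=5, spread=211/540
  -> spread < 1/2 first at step 3
Step 4: max=286843/54000, min=5, spread=16843/54000
Step 5: max=2568643/486000, min=22579/4500, spread=130111/486000
Step 6: max=76542367/14580000, min=1357159/270000, spread=3255781/14580000
Step 7: max=2287353691/437400000, min=1361107/270000, spread=82360351/437400000
Step 8: max=68361316891/13122000000, min=245506441/48600000, spread=2074577821/13122000000

Answer: 3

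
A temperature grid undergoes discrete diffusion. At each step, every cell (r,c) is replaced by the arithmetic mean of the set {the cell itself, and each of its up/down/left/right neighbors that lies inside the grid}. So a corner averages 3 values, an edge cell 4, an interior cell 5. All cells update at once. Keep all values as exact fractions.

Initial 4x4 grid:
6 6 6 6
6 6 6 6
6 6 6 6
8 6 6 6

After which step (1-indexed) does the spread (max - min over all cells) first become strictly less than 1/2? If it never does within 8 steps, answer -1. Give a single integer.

Step 1: max=20/3, min=6, spread=2/3
Step 2: max=59/9, min=6, spread=5/9
Step 3: max=689/108, min=6, spread=41/108
  -> spread < 1/2 first at step 3
Step 4: max=20483/3240, min=6, spread=1043/3240
Step 5: max=608753/97200, min=6, spread=25553/97200
Step 6: max=18167459/2916000, min=54079/9000, spread=645863/2916000
Step 7: max=542521691/87480000, min=360971/60000, spread=16225973/87480000
Step 8: max=16223877983/2624400000, min=162701/27000, spread=409340783/2624400000

Answer: 3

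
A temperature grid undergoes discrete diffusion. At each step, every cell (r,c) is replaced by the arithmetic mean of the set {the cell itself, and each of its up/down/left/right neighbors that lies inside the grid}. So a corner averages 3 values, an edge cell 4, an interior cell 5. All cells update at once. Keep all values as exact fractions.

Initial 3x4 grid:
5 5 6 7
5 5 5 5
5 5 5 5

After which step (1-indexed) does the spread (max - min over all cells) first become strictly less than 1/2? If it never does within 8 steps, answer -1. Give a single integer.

Step 1: max=6, min=5, spread=1
Step 2: max=23/4, min=5, spread=3/4
Step 3: max=223/40, min=5, spread=23/40
Step 4: max=39463/7200, min=9047/1800, spread=131/288
  -> spread < 1/2 first at step 4
Step 5: max=2338597/432000, min=546053/108000, spread=30877/86400
Step 6: max=46382501/8640000, min=1830199/360000, spread=98309/345600
Step 7: max=8296793477/1555200000, min=248272811/48600000, spread=14082541/62208000
Step 8: max=495513822143/93312000000, min=7477760137/1458000000, spread=135497387/746496000

Answer: 4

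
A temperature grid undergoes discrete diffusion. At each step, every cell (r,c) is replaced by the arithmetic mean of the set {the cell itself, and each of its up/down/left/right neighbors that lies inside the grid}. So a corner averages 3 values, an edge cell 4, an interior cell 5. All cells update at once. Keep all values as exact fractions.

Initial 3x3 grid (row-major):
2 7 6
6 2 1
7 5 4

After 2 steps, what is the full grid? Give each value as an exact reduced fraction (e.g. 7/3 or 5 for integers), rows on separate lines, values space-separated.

After step 1:
  5 17/4 14/3
  17/4 21/5 13/4
  6 9/2 10/3
After step 2:
  9/2 1087/240 73/18
  389/80 409/100 309/80
  59/12 541/120 133/36

Answer: 9/2 1087/240 73/18
389/80 409/100 309/80
59/12 541/120 133/36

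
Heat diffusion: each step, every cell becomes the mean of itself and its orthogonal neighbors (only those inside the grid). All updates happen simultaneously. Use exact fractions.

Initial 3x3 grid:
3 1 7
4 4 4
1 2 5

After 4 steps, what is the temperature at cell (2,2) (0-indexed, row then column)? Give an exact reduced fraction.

Answer: 1459/405

Derivation:
Step 1: cell (2,2) = 11/3
Step 2: cell (2,2) = 35/9
Step 3: cell (2,2) = 389/108
Step 4: cell (2,2) = 1459/405
Full grid after step 4:
  83881/25920 596537/172800 32587/8640
  44251/14400 246919/72000 158303/43200
  9937/3240 23513/7200 1459/405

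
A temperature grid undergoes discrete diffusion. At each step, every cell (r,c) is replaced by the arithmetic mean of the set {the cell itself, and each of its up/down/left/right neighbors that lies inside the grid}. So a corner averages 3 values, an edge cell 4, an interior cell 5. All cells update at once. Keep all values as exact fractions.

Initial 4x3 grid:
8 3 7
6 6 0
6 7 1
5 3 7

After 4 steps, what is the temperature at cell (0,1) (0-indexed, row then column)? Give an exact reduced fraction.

Step 1: cell (0,1) = 6
Step 2: cell (0,1) = 97/20
Step 3: cell (0,1) = 1211/240
Step 4: cell (0,1) = 70813/14400
Full grid after step 4:
  2173/405 70813/14400 58591/12960
  14309/2700 58511/12000 189319/43200
  7009/1350 42997/9000 188363/43200
  13189/2592 409421/86400 5723/1296

Answer: 70813/14400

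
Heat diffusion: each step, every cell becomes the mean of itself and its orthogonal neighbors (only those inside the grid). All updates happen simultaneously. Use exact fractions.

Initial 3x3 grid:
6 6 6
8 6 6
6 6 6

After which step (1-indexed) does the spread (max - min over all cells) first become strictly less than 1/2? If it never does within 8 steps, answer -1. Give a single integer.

Answer: 3

Derivation:
Step 1: max=20/3, min=6, spread=2/3
Step 2: max=787/120, min=6, spread=67/120
Step 3: max=6917/1080, min=607/100, spread=1807/5400
  -> spread < 1/2 first at step 3
Step 4: max=2749963/432000, min=16561/2700, spread=33401/144000
Step 5: max=24557933/3888000, min=1663391/270000, spread=3025513/19440000
Step 6: max=9796126867/1555200000, min=89155949/14400000, spread=53531/497664
Step 7: max=585904925849/93312000000, min=24119116051/3888000000, spread=450953/5971968
Step 8: max=35101223560603/5598720000000, min=2900368610519/466560000000, spread=3799043/71663616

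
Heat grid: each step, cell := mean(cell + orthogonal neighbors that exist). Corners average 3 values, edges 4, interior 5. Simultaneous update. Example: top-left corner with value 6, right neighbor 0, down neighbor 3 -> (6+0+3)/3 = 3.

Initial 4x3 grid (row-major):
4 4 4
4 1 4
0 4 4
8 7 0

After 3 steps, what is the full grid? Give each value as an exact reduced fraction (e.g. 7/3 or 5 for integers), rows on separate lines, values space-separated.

After step 1:
  4 13/4 4
  9/4 17/5 13/4
  4 16/5 3
  5 19/4 11/3
After step 2:
  19/6 293/80 7/2
  273/80 307/100 273/80
  289/80 367/100 787/240
  55/12 997/240 137/36
After step 3:
  1229/360 16079/4800 141/40
  7957/2400 6891/2000 7957/2400
  9167/2400 21343/6000 25501/7200
  247/60 58367/14400 2023/540

Answer: 1229/360 16079/4800 141/40
7957/2400 6891/2000 7957/2400
9167/2400 21343/6000 25501/7200
247/60 58367/14400 2023/540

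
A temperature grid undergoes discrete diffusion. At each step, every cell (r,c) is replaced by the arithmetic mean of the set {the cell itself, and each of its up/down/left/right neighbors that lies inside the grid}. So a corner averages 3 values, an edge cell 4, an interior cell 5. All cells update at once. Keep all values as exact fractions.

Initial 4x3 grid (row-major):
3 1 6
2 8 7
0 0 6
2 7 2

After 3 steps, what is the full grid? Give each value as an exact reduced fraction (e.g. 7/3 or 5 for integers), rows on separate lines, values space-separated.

After step 1:
  2 9/2 14/3
  13/4 18/5 27/4
  1 21/5 15/4
  3 11/4 5
After step 2:
  13/4 443/120 191/36
  197/80 223/50 563/120
  229/80 153/50 197/40
  9/4 299/80 23/6
After step 3:
  2257/720 30073/7200 616/135
  2607/800 22039/6000 4361/900
  2127/800 3809/1000 1651/400
  59/20 15457/4800 2999/720

Answer: 2257/720 30073/7200 616/135
2607/800 22039/6000 4361/900
2127/800 3809/1000 1651/400
59/20 15457/4800 2999/720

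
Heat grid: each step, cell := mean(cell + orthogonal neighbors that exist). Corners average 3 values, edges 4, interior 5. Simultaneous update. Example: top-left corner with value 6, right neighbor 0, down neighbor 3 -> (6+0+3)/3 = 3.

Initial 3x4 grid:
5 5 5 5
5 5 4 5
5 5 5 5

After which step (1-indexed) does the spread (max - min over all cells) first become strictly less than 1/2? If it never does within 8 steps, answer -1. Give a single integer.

Step 1: max=5, min=19/4, spread=1/4
  -> spread < 1/2 first at step 1
Step 2: max=5, min=477/100, spread=23/100
Step 3: max=1987/400, min=23189/4800, spread=131/960
Step 4: max=35609/7200, min=209449/43200, spread=841/8640
Step 5: max=7106627/1440000, min=83857949/17280000, spread=56863/691200
Step 6: max=63810457/12960000, min=756065659/155520000, spread=386393/6220800
Step 7: max=25499641187/5184000000, min=302646276869/62208000000, spread=26795339/497664000
Step 8: max=1528113850333/311040000000, min=18178584285871/3732480000000, spread=254051069/5971968000

Answer: 1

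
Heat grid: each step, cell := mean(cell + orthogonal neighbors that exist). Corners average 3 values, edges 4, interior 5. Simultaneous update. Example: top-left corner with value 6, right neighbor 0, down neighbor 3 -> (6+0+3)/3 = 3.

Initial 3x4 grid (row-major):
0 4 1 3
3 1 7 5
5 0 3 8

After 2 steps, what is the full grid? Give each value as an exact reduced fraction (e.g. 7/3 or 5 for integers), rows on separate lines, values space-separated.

Answer: 73/36 127/48 233/80 25/6
41/16 62/25 102/25 1049/240
43/18 149/48 929/240 187/36

Derivation:
After step 1:
  7/3 3/2 15/4 3
  9/4 3 17/5 23/4
  8/3 9/4 9/2 16/3
After step 2:
  73/36 127/48 233/80 25/6
  41/16 62/25 102/25 1049/240
  43/18 149/48 929/240 187/36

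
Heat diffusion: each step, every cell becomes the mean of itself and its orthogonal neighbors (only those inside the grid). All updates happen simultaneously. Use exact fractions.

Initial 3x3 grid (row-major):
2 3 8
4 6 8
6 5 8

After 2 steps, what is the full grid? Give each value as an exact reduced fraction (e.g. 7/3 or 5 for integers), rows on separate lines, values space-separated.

Answer: 49/12 1157/240 223/36
177/40 141/25 781/120
21/4 469/80 83/12

Derivation:
After step 1:
  3 19/4 19/3
  9/2 26/5 15/2
  5 25/4 7
After step 2:
  49/12 1157/240 223/36
  177/40 141/25 781/120
  21/4 469/80 83/12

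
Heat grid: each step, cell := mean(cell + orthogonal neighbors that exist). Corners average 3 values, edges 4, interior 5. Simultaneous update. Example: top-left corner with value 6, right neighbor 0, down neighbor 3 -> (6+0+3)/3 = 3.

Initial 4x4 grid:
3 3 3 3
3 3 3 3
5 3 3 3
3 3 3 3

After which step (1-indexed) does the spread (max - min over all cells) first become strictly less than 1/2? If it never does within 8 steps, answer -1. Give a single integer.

Answer: 3

Derivation:
Step 1: max=11/3, min=3, spread=2/3
Step 2: max=211/60, min=3, spread=31/60
Step 3: max=1831/540, min=3, spread=211/540
  -> spread < 1/2 first at step 3
Step 4: max=178843/54000, min=3, spread=16843/54000
Step 5: max=1596643/486000, min=13579/4500, spread=130111/486000
Step 6: max=47382367/14580000, min=817159/270000, spread=3255781/14580000
Step 7: max=1412553691/437400000, min=821107/270000, spread=82360351/437400000
Step 8: max=42117316891/13122000000, min=148306441/48600000, spread=2074577821/13122000000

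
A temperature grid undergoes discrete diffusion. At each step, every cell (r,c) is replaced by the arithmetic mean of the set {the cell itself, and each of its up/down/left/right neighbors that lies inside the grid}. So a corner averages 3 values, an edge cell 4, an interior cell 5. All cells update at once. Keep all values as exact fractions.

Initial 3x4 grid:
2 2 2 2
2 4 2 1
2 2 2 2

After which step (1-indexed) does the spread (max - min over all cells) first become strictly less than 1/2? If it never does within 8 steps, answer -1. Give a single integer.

Step 1: max=5/2, min=5/3, spread=5/6
Step 2: max=121/50, min=65/36, spread=553/900
Step 3: max=5587/2400, min=27007/14400, spread=1303/2880
  -> spread < 1/2 first at step 3
Step 4: max=49367/21600, min=251837/129600, spread=8873/25920
Step 5: max=19614427/8640000, min=102301687/51840000, spread=123079/414720
Step 6: max=1162647593/518400000, min=6247717733/3110400000, spread=29126713/124416000
Step 7: max=69330726787/31104000000, min=378406092847/186624000000, spread=300626143/1492992000
Step 8: max=4127436723233/1866240000000, min=22922610885773/11197440000000, spread=14736075629/89579520000

Answer: 3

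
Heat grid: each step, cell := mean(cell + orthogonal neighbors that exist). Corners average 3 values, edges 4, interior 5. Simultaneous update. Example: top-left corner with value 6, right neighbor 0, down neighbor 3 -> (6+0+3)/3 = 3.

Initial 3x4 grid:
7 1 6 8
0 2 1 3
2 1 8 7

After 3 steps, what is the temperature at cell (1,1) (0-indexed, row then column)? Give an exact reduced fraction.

Answer: 3299/1200

Derivation:
Step 1: cell (1,1) = 1
Step 2: cell (1,1) = 3
Step 3: cell (1,1) = 3299/1200
Full grid after step 3:
  1139/432 485/144 2833/720 2063/432
  1487/576 3299/1200 4919/1200 13327/2880
  35/16 145/48 307/80 695/144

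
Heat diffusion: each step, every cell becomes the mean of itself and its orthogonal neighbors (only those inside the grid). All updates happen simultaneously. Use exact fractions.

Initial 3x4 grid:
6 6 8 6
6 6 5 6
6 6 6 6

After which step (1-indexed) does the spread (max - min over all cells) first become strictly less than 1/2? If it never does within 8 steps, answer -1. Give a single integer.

Step 1: max=20/3, min=23/4, spread=11/12
Step 2: max=1537/240, min=35/6, spread=137/240
Step 3: max=6761/1080, min=2839/480, spread=1493/4320
  -> spread < 1/2 first at step 3
Step 4: max=267407/43200, min=28631/4800, spread=152/675
Step 5: max=9565643/1555200, min=129493/21600, spread=242147/1555200
Step 6: max=238034417/38880000, min=12988409/2160000, spread=848611/7776000
Step 7: max=34199249207/5598720000, min=312369469/51840000, spread=92669311/1119744000
Step 8: max=2047508342053/335923200000, min=56332704673/9331200000, spread=781238953/13436928000

Answer: 3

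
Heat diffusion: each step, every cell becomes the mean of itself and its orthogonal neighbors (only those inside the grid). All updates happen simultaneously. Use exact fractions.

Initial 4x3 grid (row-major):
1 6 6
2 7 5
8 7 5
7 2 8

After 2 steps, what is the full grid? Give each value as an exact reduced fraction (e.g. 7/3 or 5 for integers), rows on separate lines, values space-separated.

After step 1:
  3 5 17/3
  9/2 27/5 23/4
  6 29/5 25/4
  17/3 6 5
After step 2:
  25/6 143/30 197/36
  189/40 529/100 173/30
  659/120 589/100 57/10
  53/9 337/60 23/4

Answer: 25/6 143/30 197/36
189/40 529/100 173/30
659/120 589/100 57/10
53/9 337/60 23/4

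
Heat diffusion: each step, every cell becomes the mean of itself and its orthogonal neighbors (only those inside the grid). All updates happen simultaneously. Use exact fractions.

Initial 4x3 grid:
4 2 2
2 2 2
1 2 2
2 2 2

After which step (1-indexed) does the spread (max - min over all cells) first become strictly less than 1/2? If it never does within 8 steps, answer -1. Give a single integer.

Step 1: max=8/3, min=5/3, spread=1
Step 2: max=89/36, min=65/36, spread=2/3
Step 3: max=499/216, min=997/540, spread=167/360
  -> spread < 1/2 first at step 3
Step 4: max=145243/64800, min=30667/16200, spread=301/864
Step 5: max=8515157/3888000, min=934399/486000, spread=69331/259200
Step 6: max=503516383/233280000, min=377565349/194400000, spread=252189821/1166400000
Step 7: max=29878794197/13996800000, min=22837774841/11664000000, spread=12367321939/69984000000
Step 8: max=1778178174223/839808000000, min=1379984628769/699840000000, spread=610983098501/4199040000000

Answer: 3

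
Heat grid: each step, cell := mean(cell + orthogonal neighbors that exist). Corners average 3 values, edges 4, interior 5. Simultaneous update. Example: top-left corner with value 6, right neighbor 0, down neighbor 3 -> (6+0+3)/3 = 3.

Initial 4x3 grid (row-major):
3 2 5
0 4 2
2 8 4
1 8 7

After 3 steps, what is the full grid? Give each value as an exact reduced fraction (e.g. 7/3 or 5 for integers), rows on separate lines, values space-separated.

After step 1:
  5/3 7/2 3
  9/4 16/5 15/4
  11/4 26/5 21/4
  11/3 6 19/3
After step 2:
  89/36 341/120 41/12
  37/15 179/50 19/5
  52/15 112/25 77/15
  149/36 53/10 211/36
After step 3:
  2801/1080 22159/7200 1207/360
  10787/3600 10301/3000 1593/400
  13097/3600 549/125 17347/3600
  2323/540 989/200 2933/540

Answer: 2801/1080 22159/7200 1207/360
10787/3600 10301/3000 1593/400
13097/3600 549/125 17347/3600
2323/540 989/200 2933/540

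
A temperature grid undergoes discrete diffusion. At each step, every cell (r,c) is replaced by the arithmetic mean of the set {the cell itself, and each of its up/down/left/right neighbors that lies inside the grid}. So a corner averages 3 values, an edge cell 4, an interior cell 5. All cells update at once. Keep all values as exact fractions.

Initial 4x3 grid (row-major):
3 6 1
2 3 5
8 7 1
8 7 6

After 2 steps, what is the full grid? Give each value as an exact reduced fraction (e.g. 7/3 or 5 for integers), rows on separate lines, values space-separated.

Answer: 131/36 931/240 13/4
1111/240 391/100 317/80
1387/240 139/25 1027/240
251/36 92/15 197/36

Derivation:
After step 1:
  11/3 13/4 4
  4 23/5 5/2
  25/4 26/5 19/4
  23/3 7 14/3
After step 2:
  131/36 931/240 13/4
  1111/240 391/100 317/80
  1387/240 139/25 1027/240
  251/36 92/15 197/36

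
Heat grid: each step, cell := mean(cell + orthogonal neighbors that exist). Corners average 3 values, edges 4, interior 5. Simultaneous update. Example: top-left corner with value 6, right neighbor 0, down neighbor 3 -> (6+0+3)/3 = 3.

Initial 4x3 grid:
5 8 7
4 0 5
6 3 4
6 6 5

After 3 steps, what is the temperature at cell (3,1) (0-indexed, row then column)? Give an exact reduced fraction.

Step 1: cell (3,1) = 5
Step 2: cell (3,1) = 99/20
Step 3: cell (3,1) = 1931/400
Full grid after step 3:
  1057/216 4381/900 2201/432
  16229/3600 27689/6000 32983/7200
  2809/600 8903/2000 10861/2400
  197/40 1931/400 1117/240

Answer: 1931/400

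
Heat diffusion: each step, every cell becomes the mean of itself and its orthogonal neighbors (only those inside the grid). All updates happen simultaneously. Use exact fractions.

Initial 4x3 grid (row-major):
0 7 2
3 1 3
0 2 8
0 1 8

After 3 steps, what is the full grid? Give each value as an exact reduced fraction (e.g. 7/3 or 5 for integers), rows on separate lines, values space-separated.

After step 1:
  10/3 5/2 4
  1 16/5 7/2
  5/4 12/5 21/4
  1/3 11/4 17/3
After step 2:
  41/18 391/120 10/3
  527/240 63/25 319/80
  299/240 297/100 1009/240
  13/9 223/80 41/9
After step 3:
  5567/2160 20501/7200 2539/720
  14831/7200 8959/3000 2809/800
  14141/7200 5491/2000 28291/7200
  493/270 4703/1600 4157/1080

Answer: 5567/2160 20501/7200 2539/720
14831/7200 8959/3000 2809/800
14141/7200 5491/2000 28291/7200
493/270 4703/1600 4157/1080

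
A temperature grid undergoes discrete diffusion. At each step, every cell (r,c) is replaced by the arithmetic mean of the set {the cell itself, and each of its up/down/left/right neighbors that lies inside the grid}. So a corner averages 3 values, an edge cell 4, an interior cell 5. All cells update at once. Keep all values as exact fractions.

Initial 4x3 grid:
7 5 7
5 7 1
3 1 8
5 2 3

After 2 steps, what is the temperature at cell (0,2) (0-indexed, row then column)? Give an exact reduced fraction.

Answer: 199/36

Derivation:
Step 1: cell (0,2) = 13/3
Step 2: cell (0,2) = 199/36
Full grid after step 2:
  53/9 203/40 199/36
  277/60 103/20 257/60
  62/15 7/2 263/60
  115/36 877/240 31/9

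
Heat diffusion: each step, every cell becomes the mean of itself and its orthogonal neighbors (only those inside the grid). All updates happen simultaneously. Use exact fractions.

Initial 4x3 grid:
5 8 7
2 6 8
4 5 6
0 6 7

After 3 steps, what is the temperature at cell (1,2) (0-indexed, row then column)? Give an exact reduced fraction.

Step 1: cell (1,2) = 27/4
Step 2: cell (1,2) = 1603/240
Step 3: cell (1,2) = 46147/7200
Full grid after step 3:
  1913/360 43567/7200 14323/2160
  1453/300 33721/6000 46147/7200
  15211/3600 30961/6000 42647/7200
  4447/1080 34537/7200 12179/2160

Answer: 46147/7200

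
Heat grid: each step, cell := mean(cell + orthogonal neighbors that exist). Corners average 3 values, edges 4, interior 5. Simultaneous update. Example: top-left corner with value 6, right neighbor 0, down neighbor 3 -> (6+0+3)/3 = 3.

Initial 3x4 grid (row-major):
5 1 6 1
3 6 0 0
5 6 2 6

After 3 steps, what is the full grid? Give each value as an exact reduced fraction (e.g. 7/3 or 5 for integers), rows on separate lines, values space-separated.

Answer: 893/240 85/24 1937/720 5273/2160
12031/2880 2131/600 123/40 2329/960
1139/270 1165/288 4589/1440 761/270

Derivation:
After step 1:
  3 9/2 2 7/3
  19/4 16/5 14/5 7/4
  14/3 19/4 7/2 8/3
After step 2:
  49/12 127/40 349/120 73/36
  937/240 4 53/20 191/80
  85/18 967/240 823/240 95/36
After step 3:
  893/240 85/24 1937/720 5273/2160
  12031/2880 2131/600 123/40 2329/960
  1139/270 1165/288 4589/1440 761/270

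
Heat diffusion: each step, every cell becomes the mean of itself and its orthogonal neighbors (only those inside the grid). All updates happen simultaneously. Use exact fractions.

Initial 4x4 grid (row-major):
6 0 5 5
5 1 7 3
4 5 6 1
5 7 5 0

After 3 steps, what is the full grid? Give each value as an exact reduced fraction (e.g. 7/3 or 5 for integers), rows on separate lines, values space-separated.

Answer: 1007/270 27181/7200 28853/7200 8639/2160
29071/7200 1531/375 24113/6000 874/225
6667/1440 26861/6000 4109/1000 268/75
10691/2160 685/144 4903/1200 421/120

Derivation:
After step 1:
  11/3 3 17/4 13/3
  4 18/5 22/5 4
  19/4 23/5 24/5 5/2
  16/3 11/2 9/2 2
After step 2:
  32/9 871/240 959/240 151/36
  961/240 98/25 421/100 457/120
  1121/240 93/20 104/25 133/40
  187/36 299/60 21/5 3
After step 3:
  1007/270 27181/7200 28853/7200 8639/2160
  29071/7200 1531/375 24113/6000 874/225
  6667/1440 26861/6000 4109/1000 268/75
  10691/2160 685/144 4903/1200 421/120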